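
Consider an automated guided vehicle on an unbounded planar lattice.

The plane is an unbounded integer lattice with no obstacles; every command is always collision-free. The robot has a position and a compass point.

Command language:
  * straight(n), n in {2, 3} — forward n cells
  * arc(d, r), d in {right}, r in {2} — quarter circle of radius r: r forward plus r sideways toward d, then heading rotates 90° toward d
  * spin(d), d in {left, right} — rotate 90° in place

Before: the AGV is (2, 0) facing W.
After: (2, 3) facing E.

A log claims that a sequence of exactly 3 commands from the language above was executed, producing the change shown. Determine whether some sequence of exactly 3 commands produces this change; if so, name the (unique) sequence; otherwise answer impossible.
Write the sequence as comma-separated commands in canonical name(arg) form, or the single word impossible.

spin(right), straight(3), spin(right)

key: position moved to (2,3) AND the heading swung to E — translation plus rotation needed
from: (2, 0) facing W
step 1 (spin(right)): (2, 0) facing N
step 2 (straight(3)): (2, 3) facing N
step 3 (spin(right)): (2, 3) facing E
no other 3-command option fits: unique.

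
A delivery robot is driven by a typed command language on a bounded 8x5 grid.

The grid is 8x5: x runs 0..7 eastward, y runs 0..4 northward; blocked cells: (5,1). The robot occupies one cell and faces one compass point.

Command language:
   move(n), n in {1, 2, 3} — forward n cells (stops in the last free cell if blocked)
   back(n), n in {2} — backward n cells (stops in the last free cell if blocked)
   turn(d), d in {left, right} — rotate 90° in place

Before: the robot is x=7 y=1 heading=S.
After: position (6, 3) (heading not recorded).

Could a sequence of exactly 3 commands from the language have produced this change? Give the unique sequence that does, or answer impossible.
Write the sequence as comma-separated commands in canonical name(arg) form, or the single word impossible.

back(2), turn(right), move(1)

key: running move(1) before back(2) would end elsewhere — order is forced
initial: x=7 y=1 heading=S
[1] after back(2): x=7 y=3 heading=S
[2] after turn(right): x=7 y=3 heading=W
[3] after move(1): x=6 y=3 heading=W
all 216 alternatives checked — unique.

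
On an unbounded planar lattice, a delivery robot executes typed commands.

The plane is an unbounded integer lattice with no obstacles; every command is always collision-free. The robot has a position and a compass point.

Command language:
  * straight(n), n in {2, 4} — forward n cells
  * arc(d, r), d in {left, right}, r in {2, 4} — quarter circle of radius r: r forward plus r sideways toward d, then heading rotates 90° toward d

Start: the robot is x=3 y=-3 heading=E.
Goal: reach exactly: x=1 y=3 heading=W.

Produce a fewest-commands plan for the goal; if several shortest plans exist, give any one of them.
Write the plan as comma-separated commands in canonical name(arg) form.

arc(left, 2), arc(left, 4)

start: x=3 y=-3 heading=E
1. arc(left, 2) → x=5 y=-1 heading=N
2. arc(left, 4) → x=1 y=3 heading=W
shorter routes all fall short; 2 is best.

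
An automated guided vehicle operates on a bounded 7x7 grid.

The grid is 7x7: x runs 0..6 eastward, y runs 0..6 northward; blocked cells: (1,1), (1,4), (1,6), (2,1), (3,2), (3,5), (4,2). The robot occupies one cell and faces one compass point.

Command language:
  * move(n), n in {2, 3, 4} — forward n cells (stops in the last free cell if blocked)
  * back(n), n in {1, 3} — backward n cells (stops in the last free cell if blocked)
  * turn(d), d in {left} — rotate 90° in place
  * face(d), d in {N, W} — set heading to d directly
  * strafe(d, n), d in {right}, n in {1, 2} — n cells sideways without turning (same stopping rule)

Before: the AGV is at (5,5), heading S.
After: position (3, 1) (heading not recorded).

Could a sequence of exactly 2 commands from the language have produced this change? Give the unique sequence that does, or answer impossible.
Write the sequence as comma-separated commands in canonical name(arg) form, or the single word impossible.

move(4), strafe(right, 2)

key: running strafe(right, 2) before move(4) would end elsewhere — order is forced
begin: at (5,5), heading S
step 1 (move(4)): at (5,1), heading S
step 2 (strafe(right, 2)): at (3,1), heading S
no rival 2-sequence matches.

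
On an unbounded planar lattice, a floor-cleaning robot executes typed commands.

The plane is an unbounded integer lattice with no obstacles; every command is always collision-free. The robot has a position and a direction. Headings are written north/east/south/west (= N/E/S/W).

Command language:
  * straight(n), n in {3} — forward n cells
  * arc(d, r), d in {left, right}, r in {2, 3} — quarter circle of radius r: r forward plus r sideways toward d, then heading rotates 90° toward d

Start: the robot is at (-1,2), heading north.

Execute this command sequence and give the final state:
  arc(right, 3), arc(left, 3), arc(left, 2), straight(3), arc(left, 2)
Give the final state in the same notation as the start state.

begin: at (-1,2), heading north
[1] after arc(right, 3): at (2,5), heading east
[2] after arc(left, 3): at (5,8), heading north
[3] after arc(left, 2): at (3,10), heading west
[4] after straight(3): at (0,10), heading west
[5] after arc(left, 2): at (-2,8), heading south

at (-2,8), heading south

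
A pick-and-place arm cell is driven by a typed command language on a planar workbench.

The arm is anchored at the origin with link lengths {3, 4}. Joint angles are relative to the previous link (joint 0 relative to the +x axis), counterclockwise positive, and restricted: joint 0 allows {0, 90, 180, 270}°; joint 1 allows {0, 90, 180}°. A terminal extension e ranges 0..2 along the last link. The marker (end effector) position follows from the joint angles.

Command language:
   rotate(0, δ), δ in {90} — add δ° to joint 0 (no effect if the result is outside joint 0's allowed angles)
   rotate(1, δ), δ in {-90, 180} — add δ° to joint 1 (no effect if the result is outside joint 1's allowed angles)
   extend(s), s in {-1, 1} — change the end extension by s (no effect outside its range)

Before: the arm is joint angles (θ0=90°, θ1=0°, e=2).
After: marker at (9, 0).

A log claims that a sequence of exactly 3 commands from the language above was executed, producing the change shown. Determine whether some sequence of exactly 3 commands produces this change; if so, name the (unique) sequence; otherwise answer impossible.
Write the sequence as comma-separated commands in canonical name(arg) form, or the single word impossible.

begin: joint angles (θ0=90°, θ1=0°, e=2)
t=1 rotate(0, 90) ⇒ joint angles (θ0=180°, θ1=0°, e=2)
t=2 rotate(0, 90) ⇒ joint angles (θ0=270°, θ1=0°, e=2)
t=3 rotate(0, 90) ⇒ joint angles (θ0=0°, θ1=0°, e=2)
no rival 3-sequence matches.

rotate(0, 90), rotate(0, 90), rotate(0, 90)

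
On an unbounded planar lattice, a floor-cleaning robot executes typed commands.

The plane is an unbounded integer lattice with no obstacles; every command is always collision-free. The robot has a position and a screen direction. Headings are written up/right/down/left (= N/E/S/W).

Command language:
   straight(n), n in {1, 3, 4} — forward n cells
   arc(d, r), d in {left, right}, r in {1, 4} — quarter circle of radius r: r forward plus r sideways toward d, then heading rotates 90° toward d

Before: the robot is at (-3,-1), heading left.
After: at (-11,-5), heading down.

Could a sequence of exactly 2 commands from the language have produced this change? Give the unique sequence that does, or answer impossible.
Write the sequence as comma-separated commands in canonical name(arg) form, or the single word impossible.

key: cell and facing (now S) both changed — the 2 commands mix motion and turning
from: at (-3,-1), heading left
step 1 (straight(4)): at (-7,-1), heading left
step 2 (arc(left, 4)): at (-11,-5), heading down
no other 2-command option fits: unique.

straight(4), arc(left, 4)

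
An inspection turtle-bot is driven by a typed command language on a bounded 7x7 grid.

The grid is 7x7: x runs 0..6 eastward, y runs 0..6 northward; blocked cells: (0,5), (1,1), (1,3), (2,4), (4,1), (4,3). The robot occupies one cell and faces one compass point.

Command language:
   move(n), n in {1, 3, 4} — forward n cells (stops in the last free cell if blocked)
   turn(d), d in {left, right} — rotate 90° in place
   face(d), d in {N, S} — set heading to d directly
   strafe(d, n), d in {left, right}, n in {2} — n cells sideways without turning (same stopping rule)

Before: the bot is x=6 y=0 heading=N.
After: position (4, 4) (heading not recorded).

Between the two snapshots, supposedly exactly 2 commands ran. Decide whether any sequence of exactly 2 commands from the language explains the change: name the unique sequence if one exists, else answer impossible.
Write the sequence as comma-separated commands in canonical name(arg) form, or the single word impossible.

move(4), strafe(left, 2)

key: running strafe(left, 2) before move(4) would end elsewhere — order is forced
begin: x=6 y=0 heading=N
1. move(4) → x=6 y=4 heading=N
2. strafe(left, 2) → x=4 y=4 heading=N
no rival 2-sequence matches.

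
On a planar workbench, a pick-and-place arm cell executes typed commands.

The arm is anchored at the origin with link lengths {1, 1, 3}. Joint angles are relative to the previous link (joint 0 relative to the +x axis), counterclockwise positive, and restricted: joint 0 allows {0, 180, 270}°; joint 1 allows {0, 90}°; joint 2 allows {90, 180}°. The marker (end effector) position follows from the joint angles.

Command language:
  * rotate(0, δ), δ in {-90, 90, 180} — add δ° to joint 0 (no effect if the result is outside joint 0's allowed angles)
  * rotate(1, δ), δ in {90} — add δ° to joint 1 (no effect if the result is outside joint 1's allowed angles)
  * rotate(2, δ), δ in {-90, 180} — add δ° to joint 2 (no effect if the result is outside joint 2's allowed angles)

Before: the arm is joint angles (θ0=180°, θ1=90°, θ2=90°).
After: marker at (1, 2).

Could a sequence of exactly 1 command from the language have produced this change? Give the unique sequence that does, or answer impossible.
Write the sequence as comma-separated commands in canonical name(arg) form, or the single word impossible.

from: joint angles (θ0=180°, θ1=90°, θ2=90°)
t=1 rotate(0, 90) ⇒ joint angles (θ0=270°, θ1=90°, θ2=90°)
no rival 1-sequence matches.

rotate(0, 90)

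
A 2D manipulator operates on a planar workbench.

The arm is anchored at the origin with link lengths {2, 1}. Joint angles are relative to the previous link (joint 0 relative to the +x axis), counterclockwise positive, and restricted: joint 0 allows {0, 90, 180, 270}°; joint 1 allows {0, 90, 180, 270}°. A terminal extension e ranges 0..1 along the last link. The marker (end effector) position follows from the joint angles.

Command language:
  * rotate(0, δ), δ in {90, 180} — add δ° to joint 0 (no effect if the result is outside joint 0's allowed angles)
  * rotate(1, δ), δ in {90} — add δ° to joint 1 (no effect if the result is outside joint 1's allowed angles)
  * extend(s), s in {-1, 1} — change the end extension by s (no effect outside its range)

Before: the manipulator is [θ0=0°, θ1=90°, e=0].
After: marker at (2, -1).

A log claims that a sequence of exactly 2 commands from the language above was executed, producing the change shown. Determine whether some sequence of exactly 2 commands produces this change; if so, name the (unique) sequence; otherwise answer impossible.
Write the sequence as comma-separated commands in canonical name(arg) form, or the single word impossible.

rotate(1, 90), rotate(1, 90)

from: [θ0=0°, θ1=90°, e=0]
t=1 rotate(1, 90) ⇒ [θ0=0°, θ1=180°, e=0]
t=2 rotate(1, 90) ⇒ [θ0=0°, θ1=270°, e=0]
no rival 2-sequence matches.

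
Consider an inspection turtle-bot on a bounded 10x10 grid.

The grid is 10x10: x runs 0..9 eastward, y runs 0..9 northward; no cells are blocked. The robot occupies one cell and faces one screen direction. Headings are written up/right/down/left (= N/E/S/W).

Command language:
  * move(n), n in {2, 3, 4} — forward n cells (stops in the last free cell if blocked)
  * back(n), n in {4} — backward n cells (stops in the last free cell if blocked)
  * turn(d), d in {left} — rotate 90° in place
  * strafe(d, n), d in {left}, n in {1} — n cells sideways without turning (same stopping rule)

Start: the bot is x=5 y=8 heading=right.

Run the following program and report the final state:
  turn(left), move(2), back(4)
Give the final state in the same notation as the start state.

x=5 y=5 heading=up

t0: x=5 y=8 heading=right
[1] after turn(left): x=5 y=8 heading=up
[2] after move(2): x=5 y=9 heading=up
[3] after back(4): x=5 y=5 heading=up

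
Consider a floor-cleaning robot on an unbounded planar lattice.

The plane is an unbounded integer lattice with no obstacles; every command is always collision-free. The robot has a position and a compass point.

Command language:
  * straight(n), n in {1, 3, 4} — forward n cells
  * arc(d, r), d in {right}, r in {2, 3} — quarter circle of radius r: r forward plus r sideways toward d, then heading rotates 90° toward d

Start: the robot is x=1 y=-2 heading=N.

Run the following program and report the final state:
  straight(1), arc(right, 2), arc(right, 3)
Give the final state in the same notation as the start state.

x=6 y=-2 heading=S

begin: x=1 y=-2 heading=N
t=1 straight(1) ⇒ x=1 y=-1 heading=N
t=2 arc(right, 2) ⇒ x=3 y=1 heading=E
t=3 arc(right, 3) ⇒ x=6 y=-2 heading=S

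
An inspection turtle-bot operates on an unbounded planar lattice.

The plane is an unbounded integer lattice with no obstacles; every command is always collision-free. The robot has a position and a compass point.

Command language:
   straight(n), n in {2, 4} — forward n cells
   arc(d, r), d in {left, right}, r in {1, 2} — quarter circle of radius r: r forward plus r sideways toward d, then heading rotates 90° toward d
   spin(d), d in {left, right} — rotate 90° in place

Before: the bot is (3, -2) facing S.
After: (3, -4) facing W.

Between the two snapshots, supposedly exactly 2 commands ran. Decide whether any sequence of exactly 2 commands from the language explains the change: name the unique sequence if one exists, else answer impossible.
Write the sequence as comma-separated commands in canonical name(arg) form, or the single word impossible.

key: cell and facing (now W) both changed — the 2 commands mix motion and turning
from: (3, -2) facing S
[1] after straight(2): (3, -4) facing S
[2] after spin(right): (3, -4) facing W
all 64 alternatives checked — unique.

straight(2), spin(right)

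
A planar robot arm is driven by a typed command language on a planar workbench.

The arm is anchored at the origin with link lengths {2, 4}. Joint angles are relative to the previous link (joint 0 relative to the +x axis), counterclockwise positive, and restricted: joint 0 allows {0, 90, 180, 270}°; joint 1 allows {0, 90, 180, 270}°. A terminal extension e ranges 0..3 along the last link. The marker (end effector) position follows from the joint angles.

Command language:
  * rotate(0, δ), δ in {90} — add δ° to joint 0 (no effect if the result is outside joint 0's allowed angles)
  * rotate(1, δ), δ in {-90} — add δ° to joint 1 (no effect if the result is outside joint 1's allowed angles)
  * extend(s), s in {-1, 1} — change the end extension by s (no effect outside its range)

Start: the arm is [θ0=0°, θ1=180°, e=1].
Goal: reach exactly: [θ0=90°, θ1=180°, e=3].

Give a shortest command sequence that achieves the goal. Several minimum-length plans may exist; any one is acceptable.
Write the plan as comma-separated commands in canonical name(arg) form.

t0: [θ0=0°, θ1=180°, e=1]
1. extend(1) → [θ0=0°, θ1=180°, e=2]
2. extend(1) → [θ0=0°, θ1=180°, e=3]
3. rotate(0, 90) → [θ0=90°, θ1=180°, e=3]
shorter routes all fall short; 3 is best.

extend(1), extend(1), rotate(0, 90)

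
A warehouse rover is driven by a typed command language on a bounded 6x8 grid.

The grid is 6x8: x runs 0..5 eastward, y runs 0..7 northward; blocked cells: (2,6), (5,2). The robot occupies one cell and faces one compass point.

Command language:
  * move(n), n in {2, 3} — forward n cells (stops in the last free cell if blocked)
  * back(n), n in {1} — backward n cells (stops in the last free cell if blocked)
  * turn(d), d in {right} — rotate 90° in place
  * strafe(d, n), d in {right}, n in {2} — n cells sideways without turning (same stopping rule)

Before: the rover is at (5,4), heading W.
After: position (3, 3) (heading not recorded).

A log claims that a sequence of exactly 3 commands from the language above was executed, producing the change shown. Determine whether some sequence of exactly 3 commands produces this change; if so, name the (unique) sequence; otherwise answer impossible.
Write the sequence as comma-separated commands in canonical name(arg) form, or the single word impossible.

key: order matters: swapping move(2) and back(1) lands elsewhere
t0: at (5,4), heading W
t=1 move(2) ⇒ at (3,4), heading W
t=2 turn(right) ⇒ at (3,4), heading N
t=3 back(1) ⇒ at (3,3), heading N
all 125 alternatives checked — unique.

move(2), turn(right), back(1)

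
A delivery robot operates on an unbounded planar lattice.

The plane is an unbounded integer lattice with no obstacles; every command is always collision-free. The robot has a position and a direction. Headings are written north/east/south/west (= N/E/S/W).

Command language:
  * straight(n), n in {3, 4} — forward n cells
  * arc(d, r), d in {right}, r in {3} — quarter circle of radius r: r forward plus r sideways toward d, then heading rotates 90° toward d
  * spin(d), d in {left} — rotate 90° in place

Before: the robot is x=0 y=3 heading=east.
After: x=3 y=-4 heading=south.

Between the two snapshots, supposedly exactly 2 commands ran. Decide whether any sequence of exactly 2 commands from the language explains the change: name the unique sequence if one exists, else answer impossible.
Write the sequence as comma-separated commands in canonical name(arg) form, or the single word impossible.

key: position moved to (3,-4) AND the heading swung to S — translation plus rotation needed
start: x=0 y=3 heading=east
t=1 arc(right, 3) ⇒ x=3 y=0 heading=south
t=2 straight(4) ⇒ x=3 y=-4 heading=south
uniquely the one of 16 2-step routes that fits.

arc(right, 3), straight(4)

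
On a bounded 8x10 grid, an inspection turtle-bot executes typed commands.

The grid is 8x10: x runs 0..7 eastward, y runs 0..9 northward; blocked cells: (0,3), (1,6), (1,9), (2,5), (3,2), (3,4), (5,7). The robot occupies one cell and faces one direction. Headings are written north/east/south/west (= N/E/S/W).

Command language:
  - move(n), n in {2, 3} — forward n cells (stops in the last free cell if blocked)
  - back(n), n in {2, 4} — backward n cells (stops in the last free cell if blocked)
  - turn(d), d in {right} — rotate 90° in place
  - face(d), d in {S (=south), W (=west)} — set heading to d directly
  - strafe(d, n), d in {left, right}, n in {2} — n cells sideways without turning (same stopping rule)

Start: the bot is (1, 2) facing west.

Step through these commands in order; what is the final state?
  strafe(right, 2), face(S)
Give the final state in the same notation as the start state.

initial: (1, 2) facing west
[1] after strafe(right, 2): (1, 4) facing west
[2] after face(S): (1, 4) facing south

(1, 4) facing south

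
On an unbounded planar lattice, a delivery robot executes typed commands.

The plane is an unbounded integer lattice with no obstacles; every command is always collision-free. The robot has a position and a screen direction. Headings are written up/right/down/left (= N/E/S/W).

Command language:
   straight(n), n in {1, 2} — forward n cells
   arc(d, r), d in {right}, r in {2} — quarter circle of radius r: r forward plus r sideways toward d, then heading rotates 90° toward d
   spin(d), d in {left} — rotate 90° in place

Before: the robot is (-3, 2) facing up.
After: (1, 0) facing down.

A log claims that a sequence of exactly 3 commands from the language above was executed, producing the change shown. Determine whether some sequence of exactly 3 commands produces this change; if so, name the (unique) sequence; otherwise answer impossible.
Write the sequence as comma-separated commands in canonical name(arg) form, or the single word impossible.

key: order matters: swapping arc(right, 2) and straight(2) lands elsewhere
begin: (-3, 2) facing up
1. arc(right, 2) → (-1, 4) facing right
2. arc(right, 2) → (1, 2) facing down
3. straight(2) → (1, 0) facing down
no other 3-command option fits: unique.

arc(right, 2), arc(right, 2), straight(2)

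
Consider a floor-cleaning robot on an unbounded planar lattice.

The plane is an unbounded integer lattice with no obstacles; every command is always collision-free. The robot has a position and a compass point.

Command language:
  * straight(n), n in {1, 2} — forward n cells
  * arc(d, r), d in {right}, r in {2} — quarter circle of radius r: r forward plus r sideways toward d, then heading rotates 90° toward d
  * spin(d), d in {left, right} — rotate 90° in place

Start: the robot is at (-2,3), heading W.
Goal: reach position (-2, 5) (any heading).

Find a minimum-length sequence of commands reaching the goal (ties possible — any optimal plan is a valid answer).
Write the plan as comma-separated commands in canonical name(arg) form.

start: at (-2,3), heading W
[1] after spin(right): at (-2,3), heading N
[2] after straight(2): at (-2,5), heading N
shorter routes all fall short; 2 is best.

spin(right), straight(2)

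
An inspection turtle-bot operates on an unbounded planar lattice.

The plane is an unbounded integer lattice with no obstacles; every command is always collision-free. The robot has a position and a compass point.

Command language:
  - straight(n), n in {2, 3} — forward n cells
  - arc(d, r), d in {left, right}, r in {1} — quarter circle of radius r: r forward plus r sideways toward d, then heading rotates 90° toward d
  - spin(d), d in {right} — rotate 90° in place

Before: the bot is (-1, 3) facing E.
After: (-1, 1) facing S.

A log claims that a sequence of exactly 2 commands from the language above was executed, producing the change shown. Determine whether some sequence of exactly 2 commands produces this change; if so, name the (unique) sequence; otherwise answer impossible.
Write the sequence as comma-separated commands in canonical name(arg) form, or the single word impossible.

spin(right), straight(2)

key: cell and facing (now S) both changed — the 2 commands mix motion and turning
initial: (-1, 3) facing E
t=1 spin(right) ⇒ (-1, 3) facing S
t=2 straight(2) ⇒ (-1, 1) facing S
no other 2-command option fits: unique.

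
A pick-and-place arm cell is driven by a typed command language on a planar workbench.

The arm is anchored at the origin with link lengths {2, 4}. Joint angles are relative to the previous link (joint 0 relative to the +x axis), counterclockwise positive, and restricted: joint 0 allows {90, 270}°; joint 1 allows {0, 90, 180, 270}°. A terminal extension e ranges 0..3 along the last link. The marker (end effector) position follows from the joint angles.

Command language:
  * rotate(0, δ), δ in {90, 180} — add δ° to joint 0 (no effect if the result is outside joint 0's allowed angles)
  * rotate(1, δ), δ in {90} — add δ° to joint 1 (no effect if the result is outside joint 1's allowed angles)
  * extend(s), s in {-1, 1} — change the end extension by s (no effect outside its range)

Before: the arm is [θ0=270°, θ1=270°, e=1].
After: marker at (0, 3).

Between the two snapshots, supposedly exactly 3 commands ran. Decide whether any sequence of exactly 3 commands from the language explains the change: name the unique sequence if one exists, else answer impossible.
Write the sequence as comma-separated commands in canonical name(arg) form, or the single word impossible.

rotate(1, 90), rotate(1, 90), rotate(1, 90)

start: [θ0=270°, θ1=270°, e=1]
1. rotate(1, 90) → [θ0=270°, θ1=0°, e=1]
2. rotate(1, 90) → [θ0=270°, θ1=90°, e=1]
3. rotate(1, 90) → [θ0=270°, θ1=180°, e=1]
no other 3-command option fits: unique.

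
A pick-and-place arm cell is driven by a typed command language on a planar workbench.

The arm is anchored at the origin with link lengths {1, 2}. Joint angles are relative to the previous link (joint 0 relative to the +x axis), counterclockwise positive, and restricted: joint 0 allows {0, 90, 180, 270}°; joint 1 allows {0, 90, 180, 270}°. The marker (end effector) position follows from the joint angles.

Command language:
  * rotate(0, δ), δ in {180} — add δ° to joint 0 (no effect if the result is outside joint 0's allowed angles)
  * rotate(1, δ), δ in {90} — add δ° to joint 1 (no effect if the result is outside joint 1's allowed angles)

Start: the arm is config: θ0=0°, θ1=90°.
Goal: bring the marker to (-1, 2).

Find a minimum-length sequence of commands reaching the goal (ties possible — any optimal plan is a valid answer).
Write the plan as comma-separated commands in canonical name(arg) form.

from: config: θ0=0°, θ1=90°
t=1 rotate(1, 90) ⇒ config: θ0=0°, θ1=180°
t=2 rotate(1, 90) ⇒ config: θ0=0°, θ1=270°
t=3 rotate(0, 180) ⇒ config: θ0=180°, θ1=270°
no 2-step plan works, so 3 is optimal.

rotate(1, 90), rotate(1, 90), rotate(0, 180)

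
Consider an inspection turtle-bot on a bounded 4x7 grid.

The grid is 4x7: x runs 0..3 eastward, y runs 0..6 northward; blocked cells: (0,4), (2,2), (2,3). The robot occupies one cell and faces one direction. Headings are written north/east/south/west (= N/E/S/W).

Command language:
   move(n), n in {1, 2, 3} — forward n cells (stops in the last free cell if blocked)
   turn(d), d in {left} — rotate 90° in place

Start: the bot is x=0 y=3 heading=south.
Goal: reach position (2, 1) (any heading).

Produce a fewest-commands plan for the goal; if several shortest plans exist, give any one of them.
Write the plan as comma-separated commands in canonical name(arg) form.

move(2), turn(left), move(2)

start: x=0 y=3 heading=south
[1] after move(2): x=0 y=1 heading=south
[2] after turn(left): x=0 y=1 heading=east
[3] after move(2): x=2 y=1 heading=east
no 2-step plan works, so 3 is optimal.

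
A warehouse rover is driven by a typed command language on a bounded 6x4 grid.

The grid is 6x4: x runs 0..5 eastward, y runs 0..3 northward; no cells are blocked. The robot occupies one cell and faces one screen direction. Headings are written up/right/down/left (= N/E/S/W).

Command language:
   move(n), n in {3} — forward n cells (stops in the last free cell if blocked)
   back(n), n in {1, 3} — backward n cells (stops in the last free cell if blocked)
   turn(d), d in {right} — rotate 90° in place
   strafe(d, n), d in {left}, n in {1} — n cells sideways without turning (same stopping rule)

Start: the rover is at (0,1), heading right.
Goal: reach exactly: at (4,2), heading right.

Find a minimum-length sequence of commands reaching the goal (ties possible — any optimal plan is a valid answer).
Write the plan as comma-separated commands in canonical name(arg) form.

start: at (0,1), heading right
[1] after strafe(left, 1): at (0,2), heading right
[2] after move(3): at (3,2), heading right
[3] after move(3): at (5,2), heading right
[4] after back(1): at (4,2), heading right
minimal: 4 command(s), checked below 4.

strafe(left, 1), move(3), move(3), back(1)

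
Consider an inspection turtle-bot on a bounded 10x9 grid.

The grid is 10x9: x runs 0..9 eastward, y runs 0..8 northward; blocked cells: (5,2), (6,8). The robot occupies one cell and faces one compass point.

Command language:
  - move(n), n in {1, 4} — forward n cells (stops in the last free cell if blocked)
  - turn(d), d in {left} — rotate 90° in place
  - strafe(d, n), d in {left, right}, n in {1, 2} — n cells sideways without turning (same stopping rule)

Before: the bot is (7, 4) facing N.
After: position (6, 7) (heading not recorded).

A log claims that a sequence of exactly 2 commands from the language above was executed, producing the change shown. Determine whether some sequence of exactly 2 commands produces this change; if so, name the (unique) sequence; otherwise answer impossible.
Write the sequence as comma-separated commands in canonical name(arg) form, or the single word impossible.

strafe(left, 1), move(4)

key: running move(4) before strafe(left, 1) would end elsewhere — order is forced
initial: (7, 4) facing N
step 1 (strafe(left, 1)): (6, 4) facing N
step 2 (move(4)): (6, 7) facing N
no other 2-command option fits: unique.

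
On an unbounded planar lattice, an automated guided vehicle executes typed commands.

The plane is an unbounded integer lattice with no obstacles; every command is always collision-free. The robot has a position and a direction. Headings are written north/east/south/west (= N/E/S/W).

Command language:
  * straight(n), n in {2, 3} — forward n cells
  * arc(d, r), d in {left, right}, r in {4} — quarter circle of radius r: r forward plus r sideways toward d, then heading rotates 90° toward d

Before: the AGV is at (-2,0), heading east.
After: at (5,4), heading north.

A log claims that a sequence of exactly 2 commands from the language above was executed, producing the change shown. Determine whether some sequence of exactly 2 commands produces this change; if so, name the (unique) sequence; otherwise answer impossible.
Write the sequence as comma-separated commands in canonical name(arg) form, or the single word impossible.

key: position moved to (5,4) AND the heading swung to N — translation plus rotation needed
from: at (-2,0), heading east
1. straight(3) → at (1,0), heading east
2. arc(left, 4) → at (5,4), heading north
no other 2-command option fits: unique.

straight(3), arc(left, 4)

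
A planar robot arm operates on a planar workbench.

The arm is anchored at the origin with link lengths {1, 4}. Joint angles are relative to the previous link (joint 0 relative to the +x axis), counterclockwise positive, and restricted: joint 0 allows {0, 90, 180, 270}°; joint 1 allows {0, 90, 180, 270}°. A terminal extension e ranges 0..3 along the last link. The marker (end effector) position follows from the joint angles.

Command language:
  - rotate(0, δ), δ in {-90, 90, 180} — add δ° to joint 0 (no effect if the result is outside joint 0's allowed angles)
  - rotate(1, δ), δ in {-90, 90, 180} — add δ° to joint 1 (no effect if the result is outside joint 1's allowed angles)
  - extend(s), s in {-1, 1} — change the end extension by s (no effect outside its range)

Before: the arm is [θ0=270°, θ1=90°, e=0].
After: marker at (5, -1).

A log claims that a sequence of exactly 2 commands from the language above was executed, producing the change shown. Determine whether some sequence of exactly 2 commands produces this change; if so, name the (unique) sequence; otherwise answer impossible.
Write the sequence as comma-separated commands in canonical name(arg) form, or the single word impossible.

extend(-1), extend(1)

key: running extend(1) before extend(-1) would end elsewhere — order is forced
begin: [θ0=270°, θ1=90°, e=0]
1. extend(-1) → [θ0=270°, θ1=90°, e=0]
2. extend(1) → [θ0=270°, θ1=90°, e=1]
no rival 2-sequence matches.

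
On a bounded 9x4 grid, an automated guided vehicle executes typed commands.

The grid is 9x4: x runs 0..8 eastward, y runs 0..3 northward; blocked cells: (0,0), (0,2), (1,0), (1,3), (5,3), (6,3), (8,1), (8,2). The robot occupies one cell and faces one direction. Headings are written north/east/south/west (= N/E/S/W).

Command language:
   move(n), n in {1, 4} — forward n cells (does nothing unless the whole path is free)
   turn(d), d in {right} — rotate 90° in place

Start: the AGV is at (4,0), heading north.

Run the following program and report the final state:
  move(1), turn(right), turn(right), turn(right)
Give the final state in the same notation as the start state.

at (4,1), heading west

t0: at (4,0), heading north
[1] after move(1): at (4,1), heading north
[2] after turn(right): at (4,1), heading east
[3] after turn(right): at (4,1), heading south
[4] after turn(right): at (4,1), heading west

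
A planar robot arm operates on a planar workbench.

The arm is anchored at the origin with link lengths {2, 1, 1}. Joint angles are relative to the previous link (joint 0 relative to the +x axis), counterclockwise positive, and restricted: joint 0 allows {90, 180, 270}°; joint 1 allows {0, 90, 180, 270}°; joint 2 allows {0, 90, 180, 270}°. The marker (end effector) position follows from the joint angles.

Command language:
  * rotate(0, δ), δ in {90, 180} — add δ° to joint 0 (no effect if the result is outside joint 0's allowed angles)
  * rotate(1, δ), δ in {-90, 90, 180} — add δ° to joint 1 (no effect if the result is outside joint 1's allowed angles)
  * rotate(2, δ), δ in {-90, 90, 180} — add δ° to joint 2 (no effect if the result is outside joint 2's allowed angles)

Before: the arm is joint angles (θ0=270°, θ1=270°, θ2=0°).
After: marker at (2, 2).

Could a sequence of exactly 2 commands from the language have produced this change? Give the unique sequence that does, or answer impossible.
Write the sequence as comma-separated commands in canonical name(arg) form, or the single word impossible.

rotate(0, 90), rotate(0, 180)

key: order matters: swapping rotate(0, 90) and rotate(0, 180) lands elsewhere
t0: joint angles (θ0=270°, θ1=270°, θ2=0°)
1. rotate(0, 90) → joint angles (θ0=270°, θ1=270°, θ2=0°)
2. rotate(0, 180) → joint angles (θ0=90°, θ1=270°, θ2=0°)
uniquely the one of 64 2-step routes that fits.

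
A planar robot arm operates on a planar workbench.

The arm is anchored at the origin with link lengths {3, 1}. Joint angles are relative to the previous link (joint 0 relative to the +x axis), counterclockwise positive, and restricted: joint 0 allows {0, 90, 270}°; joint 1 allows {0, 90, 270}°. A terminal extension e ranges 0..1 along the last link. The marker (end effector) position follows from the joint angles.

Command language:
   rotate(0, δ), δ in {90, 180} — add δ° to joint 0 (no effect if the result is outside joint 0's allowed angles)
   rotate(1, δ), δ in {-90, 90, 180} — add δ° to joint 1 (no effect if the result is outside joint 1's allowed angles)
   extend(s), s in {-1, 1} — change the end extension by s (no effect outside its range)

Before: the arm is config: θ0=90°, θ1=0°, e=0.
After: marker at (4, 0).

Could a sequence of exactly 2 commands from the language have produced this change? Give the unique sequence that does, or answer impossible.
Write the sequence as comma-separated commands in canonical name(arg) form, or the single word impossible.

rotate(0, 180), rotate(0, 90)

key: running rotate(0, 90) before rotate(0, 180) would end elsewhere — order is forced
begin: config: θ0=90°, θ1=0°, e=0
[1] after rotate(0, 180): config: θ0=270°, θ1=0°, e=0
[2] after rotate(0, 90): config: θ0=0°, θ1=0°, e=0
no rival 2-sequence matches.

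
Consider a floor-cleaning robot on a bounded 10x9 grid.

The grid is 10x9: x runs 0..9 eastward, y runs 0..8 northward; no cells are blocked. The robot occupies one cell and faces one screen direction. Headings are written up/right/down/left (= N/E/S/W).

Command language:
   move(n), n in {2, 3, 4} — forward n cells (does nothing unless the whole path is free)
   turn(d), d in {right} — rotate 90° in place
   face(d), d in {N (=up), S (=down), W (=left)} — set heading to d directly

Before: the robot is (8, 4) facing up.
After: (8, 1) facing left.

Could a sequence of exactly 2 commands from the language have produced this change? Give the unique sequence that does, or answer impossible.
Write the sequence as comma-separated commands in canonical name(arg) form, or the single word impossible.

every 2-command combo misses the target.

impossible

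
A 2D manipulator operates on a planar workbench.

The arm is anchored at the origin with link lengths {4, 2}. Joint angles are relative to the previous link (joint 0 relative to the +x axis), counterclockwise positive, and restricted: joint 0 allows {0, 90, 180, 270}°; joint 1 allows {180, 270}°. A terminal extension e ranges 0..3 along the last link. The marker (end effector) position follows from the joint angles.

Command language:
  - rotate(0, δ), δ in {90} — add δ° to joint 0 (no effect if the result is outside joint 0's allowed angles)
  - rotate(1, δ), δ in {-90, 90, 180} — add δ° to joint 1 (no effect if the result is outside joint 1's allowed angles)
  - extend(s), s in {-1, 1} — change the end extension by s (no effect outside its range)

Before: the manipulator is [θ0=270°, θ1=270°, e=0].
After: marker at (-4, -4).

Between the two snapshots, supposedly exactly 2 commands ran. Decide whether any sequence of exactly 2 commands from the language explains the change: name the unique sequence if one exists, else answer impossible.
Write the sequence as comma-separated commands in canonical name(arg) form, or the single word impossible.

from: [θ0=270°, θ1=270°, e=0]
1. extend(1) → [θ0=270°, θ1=270°, e=1]
2. extend(1) → [θ0=270°, θ1=270°, e=2]
uniquely the one of 36 2-step routes that fits.

extend(1), extend(1)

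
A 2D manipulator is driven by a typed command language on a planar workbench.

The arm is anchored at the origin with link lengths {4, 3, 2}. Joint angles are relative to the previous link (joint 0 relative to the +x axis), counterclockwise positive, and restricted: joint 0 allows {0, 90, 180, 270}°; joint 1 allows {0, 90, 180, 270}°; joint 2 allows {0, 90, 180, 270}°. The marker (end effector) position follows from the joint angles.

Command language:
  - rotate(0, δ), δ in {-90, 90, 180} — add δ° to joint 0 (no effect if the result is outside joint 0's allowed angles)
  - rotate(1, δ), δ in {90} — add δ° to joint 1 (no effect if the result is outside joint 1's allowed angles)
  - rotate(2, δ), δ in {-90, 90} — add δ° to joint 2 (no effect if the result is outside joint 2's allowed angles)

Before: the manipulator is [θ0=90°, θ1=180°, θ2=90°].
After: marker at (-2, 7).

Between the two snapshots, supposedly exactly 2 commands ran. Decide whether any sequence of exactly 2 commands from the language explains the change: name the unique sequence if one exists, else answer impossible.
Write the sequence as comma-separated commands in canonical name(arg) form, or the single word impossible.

t0: [θ0=90°, θ1=180°, θ2=90°]
step 1 (rotate(1, 90)): [θ0=90°, θ1=270°, θ2=90°]
step 2 (rotate(1, 90)): [θ0=90°, θ1=0°, θ2=90°]
uniquely the one of 36 2-step routes that fits.

rotate(1, 90), rotate(1, 90)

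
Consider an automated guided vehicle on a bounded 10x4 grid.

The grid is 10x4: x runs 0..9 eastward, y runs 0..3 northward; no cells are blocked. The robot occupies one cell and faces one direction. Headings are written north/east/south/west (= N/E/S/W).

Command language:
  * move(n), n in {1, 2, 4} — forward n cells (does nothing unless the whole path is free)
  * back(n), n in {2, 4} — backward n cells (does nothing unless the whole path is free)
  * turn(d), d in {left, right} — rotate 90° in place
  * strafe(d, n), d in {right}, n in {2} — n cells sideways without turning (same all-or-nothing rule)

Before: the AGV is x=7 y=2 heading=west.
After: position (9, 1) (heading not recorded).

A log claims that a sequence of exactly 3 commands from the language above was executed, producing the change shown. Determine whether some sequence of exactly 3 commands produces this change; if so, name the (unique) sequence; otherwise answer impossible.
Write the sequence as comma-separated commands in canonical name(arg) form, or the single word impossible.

key: order matters: swapping back(2) and move(1) lands elsewhere
start: x=7 y=2 heading=west
t=1 back(2) ⇒ x=9 y=2 heading=west
t=2 turn(left) ⇒ x=9 y=2 heading=south
t=3 move(1) ⇒ x=9 y=1 heading=south
no other 3-command option fits: unique.

back(2), turn(left), move(1)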